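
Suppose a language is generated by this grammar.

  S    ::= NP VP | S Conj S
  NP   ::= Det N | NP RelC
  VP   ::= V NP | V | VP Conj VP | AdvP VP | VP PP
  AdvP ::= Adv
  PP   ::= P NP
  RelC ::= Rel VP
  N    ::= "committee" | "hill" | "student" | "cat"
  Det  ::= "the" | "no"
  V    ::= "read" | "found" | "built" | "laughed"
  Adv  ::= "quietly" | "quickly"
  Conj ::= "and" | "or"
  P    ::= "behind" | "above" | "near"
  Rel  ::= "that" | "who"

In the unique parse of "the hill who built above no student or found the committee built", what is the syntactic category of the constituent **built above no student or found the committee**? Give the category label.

VP

S
  NP
    NP
      Det: the
      N: hill
    RelC
      Rel: who
      VP
        VP
          VP
            V: built
          PP
            P: above
            NP
              Det: no
              N: student
        Conj: or
        VP
          V: found
          NP
            Det: the
            N: committee
  VP
    V: built
The span 'built above no student or found the committee' is the VP node built by VP → VP Conj VP.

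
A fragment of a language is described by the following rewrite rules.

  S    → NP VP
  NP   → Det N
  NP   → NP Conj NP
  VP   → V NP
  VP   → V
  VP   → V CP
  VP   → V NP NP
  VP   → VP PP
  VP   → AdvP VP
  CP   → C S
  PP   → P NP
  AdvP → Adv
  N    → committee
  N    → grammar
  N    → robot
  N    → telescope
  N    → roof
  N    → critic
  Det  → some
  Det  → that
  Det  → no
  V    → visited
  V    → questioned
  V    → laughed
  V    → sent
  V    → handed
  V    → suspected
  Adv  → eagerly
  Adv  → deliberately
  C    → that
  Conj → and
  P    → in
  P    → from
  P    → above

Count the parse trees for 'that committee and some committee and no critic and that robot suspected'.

Two of the 5 distinct bracketings:
[S [NP [NP [Det that] [N committee]] [Conj and] [NP [NP [Det some] [N committee]] [Conj and] [NP [NP [Det no] [N critic]] [Conj and] [NP [Det that] [N robot]]]]] [VP [V suspected]]]
[S [NP [NP [Det that] [N committee]] [Conj and] [NP [NP [NP [Det some] [N committee]] [Conj and] [NP [Det no] [N critic]]] [Conj and] [NP [Det that] [N robot]]]] [VP [V suspected]]]
The trees differ in how a recursive rule is bracketed over the same span.

5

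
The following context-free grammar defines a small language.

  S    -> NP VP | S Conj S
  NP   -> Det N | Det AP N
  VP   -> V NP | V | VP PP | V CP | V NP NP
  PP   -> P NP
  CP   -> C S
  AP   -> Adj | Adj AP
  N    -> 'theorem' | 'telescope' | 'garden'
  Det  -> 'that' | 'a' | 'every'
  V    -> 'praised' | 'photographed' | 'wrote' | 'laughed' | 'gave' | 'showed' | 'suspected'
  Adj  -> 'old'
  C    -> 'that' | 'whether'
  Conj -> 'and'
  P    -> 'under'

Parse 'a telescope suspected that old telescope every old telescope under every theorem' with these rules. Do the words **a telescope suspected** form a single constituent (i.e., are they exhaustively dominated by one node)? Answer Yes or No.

[S [NP [Det a] [N telescope]] [VP [VP [V suspected] [NP [Det that] [AP [Adj old]] [N telescope]] [NP [Det every] [AP [Adj old]] [N telescope]]] [PP [P under] [NP [Det every] [N theorem]]]]]
The smallest constituent containing 'a telescope suspected' is the S spanning 'a telescope suspected that old telescope every old telescope under every theorem'; no single node in the tree dominates exactly the given words.

No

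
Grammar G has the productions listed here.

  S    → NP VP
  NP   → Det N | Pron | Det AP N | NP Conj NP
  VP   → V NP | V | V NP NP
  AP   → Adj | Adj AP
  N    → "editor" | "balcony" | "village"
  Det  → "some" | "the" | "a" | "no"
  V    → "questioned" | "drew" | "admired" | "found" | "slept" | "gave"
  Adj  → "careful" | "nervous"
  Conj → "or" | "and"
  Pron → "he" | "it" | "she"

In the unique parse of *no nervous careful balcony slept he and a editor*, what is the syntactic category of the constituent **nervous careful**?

[S [NP [Det no] [AP [Adj nervous] [AP [Adj careful]]] [N balcony]] [VP [V slept] [NP [NP [Pron he]] [Conj and] [NP [Det a] [N editor]]]]]
The span 'nervous careful' is the AP node built by AP → Adj AP.

AP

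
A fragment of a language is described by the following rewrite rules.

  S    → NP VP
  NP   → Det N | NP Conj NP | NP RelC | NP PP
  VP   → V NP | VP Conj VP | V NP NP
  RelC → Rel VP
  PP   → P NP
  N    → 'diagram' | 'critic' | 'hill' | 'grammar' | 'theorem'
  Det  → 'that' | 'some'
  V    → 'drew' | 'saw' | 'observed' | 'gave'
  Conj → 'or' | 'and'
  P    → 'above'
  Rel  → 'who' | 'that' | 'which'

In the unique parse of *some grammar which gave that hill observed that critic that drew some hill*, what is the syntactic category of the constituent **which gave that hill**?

[S [NP [NP [Det some] [N grammar]] [RelC [Rel which] [VP [V gave] [NP [Det that] [N hill]]]]] [VP [V observed] [NP [NP [Det that] [N critic]] [RelC [Rel that] [VP [V drew] [NP [Det some] [N hill]]]]]]]
The span 'which gave that hill' is the RelC node built by RelC → Rel VP.

RelC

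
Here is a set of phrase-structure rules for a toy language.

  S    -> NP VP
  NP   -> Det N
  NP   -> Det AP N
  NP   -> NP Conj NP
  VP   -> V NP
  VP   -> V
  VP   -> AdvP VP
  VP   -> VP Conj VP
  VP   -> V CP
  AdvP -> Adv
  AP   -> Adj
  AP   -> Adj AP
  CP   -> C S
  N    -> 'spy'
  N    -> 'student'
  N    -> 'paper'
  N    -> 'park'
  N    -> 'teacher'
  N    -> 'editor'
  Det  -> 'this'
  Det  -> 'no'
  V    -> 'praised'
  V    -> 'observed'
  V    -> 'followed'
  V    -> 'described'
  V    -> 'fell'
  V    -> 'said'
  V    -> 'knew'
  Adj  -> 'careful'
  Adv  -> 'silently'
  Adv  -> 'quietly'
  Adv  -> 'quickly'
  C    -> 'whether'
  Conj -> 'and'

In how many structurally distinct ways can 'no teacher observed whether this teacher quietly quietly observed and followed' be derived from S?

4

Two of the 4 distinct bracketings:
[S [NP [Det no] [N teacher]] [VP [VP [V observed] [CP [C whether] [S [NP [Det this] [N teacher]] [VP [AdvP [Adv quietly]] [VP [AdvP [Adv quietly]] [VP [V observed]]]]]]] [Conj and] [VP [V followed]]]]
[S [NP [Det no] [N teacher]] [VP [V observed] [CP [C whether] [S [NP [Det this] [N teacher]] [VP [AdvP [Adv quietly]] [VP [AdvP [Adv quietly]] [VP [VP [V observed]] [Conj and] [VP [V followed]]]]]]]]]
The trees differ in how a recursive rule is bracketed over the same span.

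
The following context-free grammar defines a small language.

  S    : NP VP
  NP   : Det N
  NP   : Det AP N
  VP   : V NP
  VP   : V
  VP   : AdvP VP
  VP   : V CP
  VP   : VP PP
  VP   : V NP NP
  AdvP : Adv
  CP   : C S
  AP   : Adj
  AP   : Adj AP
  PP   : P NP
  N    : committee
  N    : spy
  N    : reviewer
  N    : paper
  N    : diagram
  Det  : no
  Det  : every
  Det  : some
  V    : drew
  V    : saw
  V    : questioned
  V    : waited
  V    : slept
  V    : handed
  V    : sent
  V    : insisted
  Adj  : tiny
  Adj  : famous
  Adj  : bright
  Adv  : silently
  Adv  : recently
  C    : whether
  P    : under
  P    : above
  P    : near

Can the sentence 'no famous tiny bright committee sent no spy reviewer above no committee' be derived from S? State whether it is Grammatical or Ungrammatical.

An N word can never sit immediately before an N word in any string this grammar generates, so the substring 'spy reviewer' rules out a derivation.

Ungrammatical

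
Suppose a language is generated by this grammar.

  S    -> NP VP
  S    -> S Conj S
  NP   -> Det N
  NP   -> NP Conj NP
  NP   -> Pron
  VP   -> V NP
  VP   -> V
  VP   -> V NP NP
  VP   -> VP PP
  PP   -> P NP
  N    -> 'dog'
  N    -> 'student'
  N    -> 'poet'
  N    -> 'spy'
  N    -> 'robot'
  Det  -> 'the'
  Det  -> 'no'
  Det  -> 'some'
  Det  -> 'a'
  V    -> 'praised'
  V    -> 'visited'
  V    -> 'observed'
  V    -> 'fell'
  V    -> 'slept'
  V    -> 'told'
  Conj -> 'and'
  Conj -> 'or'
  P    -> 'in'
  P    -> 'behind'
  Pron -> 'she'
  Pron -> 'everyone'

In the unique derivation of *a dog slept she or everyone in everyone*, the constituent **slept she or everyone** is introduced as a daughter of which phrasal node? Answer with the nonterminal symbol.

VP

S
  NP
    Det: a
    N: dog
  VP
    VP
      V: slept
      NP
        NP
          Pron: she
        Conj: or
        NP
          Pron: everyone
    PP
      P: in
      NP
        Pron: everyone
The span 'slept she or everyone' is the VP node built by VP → V NP.
Its mother is the VP built by VP → VP PP.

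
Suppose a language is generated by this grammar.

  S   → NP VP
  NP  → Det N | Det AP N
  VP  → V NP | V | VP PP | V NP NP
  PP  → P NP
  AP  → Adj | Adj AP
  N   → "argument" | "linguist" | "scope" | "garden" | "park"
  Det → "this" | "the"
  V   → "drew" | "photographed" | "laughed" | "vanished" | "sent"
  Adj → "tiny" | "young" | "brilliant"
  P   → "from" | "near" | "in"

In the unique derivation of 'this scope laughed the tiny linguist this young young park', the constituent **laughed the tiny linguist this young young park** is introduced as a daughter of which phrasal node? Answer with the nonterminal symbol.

S

[S [NP [Det this] [N scope]] [VP [V laughed] [NP [Det the] [AP [Adj tiny]] [N linguist]] [NP [Det this] [AP [Adj young] [AP [Adj young]]] [N park]]]]
The span 'laughed the tiny linguist this young young park' is the VP node built by VP → V NP NP.
Its mother is the S built by S → NP VP.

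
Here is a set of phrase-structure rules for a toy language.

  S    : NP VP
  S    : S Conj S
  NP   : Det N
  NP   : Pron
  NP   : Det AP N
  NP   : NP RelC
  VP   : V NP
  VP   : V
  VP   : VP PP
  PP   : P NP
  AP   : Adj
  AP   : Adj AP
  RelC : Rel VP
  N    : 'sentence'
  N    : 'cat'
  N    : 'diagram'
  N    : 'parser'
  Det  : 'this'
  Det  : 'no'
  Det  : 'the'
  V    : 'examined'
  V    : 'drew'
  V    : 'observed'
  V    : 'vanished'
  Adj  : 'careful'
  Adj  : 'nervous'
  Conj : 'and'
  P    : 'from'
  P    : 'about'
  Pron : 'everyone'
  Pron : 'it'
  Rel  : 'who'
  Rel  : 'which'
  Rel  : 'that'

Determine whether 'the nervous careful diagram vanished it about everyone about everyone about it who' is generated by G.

For S → NP VP, the only prefix that parses as NP is 'the nervous careful diagram', but the remainder 'vanished it about everyone about everyone about it who' is not a VP under these rules. The alternative S rule S → S Conj S likewise has no satisfying split.

Ungrammatical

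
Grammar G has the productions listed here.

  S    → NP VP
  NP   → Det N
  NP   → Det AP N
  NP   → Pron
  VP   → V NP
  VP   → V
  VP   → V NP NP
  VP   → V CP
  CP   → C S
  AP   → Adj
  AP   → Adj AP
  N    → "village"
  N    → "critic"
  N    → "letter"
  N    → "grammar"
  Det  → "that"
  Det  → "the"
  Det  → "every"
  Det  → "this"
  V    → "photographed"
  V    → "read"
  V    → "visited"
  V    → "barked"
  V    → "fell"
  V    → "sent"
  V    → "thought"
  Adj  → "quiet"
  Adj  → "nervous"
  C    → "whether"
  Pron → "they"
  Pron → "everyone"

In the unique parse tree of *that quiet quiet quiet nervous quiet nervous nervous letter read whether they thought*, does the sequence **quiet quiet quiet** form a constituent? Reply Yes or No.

[S [NP [Det that] [AP [Adj quiet] [AP [Adj quiet] [AP [Adj quiet] [AP [Adj nervous] [AP [Adj quiet] [AP [Adj nervous] [AP [Adj nervous]]]]]]]] [N letter]] [VP [V read] [CP [C whether] [S [NP [Pron they]] [VP [V thought]]]]]]
The smallest constituent containing 'quiet quiet quiet' is the AP spanning 'quiet quiet quiet nervous quiet nervous nervous'; no single node in the tree dominates exactly the given words.

No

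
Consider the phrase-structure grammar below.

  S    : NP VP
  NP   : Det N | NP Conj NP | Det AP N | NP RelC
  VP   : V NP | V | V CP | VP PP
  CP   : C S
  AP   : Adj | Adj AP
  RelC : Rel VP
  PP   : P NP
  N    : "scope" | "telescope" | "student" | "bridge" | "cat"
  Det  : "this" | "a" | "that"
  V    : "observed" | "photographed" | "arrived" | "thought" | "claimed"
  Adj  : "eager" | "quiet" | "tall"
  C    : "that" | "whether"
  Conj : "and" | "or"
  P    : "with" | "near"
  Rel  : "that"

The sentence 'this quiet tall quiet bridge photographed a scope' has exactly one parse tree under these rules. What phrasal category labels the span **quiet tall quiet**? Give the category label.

[S [NP [Det this] [AP [Adj quiet] [AP [Adj tall] [AP [Adj quiet]]]] [N bridge]] [VP [V photographed] [NP [Det a] [N scope]]]]
The span 'quiet tall quiet' is the AP node built by AP → Adj AP.

AP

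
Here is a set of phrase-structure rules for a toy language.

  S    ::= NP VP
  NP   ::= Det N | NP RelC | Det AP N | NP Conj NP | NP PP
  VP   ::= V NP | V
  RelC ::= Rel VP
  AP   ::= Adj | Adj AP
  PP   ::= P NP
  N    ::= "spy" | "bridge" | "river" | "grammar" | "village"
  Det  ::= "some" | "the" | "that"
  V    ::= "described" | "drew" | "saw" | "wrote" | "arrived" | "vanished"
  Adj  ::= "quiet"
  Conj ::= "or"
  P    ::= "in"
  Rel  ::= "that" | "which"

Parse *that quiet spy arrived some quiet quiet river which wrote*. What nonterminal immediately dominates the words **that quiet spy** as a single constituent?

S
  NP
    Det: that
    AP
      Adj: quiet
    N: spy
  VP
    V: arrived
    NP
      NP
        Det: some
        AP
          Adj: quiet
          AP
            Adj: quiet
        N: river
      RelC
        Rel: which
        VP
          V: wrote
The span 'that quiet spy' is the NP node built by NP → Det AP N.

NP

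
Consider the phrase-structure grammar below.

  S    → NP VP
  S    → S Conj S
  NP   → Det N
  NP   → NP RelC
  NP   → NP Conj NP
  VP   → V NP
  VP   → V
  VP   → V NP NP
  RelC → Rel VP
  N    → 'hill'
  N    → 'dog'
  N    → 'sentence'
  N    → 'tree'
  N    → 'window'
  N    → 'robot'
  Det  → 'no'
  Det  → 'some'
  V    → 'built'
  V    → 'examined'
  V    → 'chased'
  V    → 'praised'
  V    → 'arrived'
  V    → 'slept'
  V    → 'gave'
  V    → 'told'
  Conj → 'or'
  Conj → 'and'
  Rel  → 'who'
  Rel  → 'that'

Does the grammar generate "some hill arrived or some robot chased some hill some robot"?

Grammatical

[S [S [NP [Det some] [N hill]] [VP [V arrived]]] [Conj or] [S [NP [Det some] [N robot]] [VP [V chased] [NP [Det some] [N hill]] [NP [Det some] [N robot]]]]]
The bracketing above is licensed at every node by one of the given productions, with S at the root.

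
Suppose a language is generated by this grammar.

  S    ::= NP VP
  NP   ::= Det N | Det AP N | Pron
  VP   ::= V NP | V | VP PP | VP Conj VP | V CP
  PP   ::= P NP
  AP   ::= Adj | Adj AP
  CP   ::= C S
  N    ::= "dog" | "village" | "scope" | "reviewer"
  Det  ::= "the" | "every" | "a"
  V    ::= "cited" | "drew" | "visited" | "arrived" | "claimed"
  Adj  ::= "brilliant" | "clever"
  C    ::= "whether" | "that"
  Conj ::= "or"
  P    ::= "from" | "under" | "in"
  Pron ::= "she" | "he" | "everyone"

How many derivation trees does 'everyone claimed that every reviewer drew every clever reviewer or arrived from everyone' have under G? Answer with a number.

Two of the 5 distinct bracketings:
[S [NP [Pron everyone]] [VP [VP [VP [V claimed] [CP [C that] [S [NP [Det every] [N reviewer]] [VP [V drew] [NP [Det every] [AP [Adj clever]] [N reviewer]]]]]] [Conj or] [VP [V arrived]]] [PP [P from] [NP [Pron everyone]]]]]
[S [NP [Pron everyone]] [VP [VP [V claimed] [CP [C that] [S [NP [Det every] [N reviewer]] [VP [VP [V drew] [NP [Det every] [AP [Adj clever]] [N reviewer]]] [Conj or] [VP [V arrived]]]]]] [PP [P from] [NP [Pron everyone]]]]]
The trees differ in how a recursive rule is bracketed over the same span.

5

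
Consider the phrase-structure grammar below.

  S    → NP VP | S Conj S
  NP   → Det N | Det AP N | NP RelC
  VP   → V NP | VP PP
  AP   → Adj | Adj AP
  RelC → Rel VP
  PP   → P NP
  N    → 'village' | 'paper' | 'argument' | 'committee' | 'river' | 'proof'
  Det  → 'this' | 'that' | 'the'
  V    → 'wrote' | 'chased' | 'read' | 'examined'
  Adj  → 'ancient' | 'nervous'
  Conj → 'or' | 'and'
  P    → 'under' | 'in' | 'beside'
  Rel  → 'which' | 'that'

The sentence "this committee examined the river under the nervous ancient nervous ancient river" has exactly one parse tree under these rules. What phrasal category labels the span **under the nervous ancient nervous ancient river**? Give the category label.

S
  NP
    Det: this
    N: committee
  VP
    VP
      V: examined
      NP
        Det: the
        N: river
    PP
      P: under
      NP
        Det: the
        AP
          Adj: nervous
          AP
            Adj: ancient
            AP
              Adj: nervous
              AP
                Adj: ancient
        N: river
The span 'under the nervous ancient nervous ancient river' is the PP node built by PP → P NP.

PP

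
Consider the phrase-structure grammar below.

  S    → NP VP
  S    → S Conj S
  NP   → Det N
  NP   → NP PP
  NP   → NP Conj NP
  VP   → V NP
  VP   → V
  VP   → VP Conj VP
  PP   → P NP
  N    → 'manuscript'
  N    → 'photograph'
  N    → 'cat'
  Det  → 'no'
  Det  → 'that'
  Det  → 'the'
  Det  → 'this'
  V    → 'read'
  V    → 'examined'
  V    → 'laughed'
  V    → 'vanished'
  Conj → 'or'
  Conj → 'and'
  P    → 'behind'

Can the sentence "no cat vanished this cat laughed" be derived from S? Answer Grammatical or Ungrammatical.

For S → NP VP, the only prefix that parses as NP is 'no cat', but the remainder 'vanished this cat laughed' is not a VP under these rules. The alternative S rule S → S Conj S likewise has no satisfying split.

Ungrammatical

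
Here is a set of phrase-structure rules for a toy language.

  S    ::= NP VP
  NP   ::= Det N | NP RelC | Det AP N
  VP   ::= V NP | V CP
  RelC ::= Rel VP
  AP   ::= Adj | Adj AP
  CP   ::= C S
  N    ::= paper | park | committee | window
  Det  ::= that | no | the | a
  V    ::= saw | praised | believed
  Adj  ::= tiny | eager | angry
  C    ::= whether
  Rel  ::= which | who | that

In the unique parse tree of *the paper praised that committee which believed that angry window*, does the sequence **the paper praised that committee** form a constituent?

No

[S [NP [Det the] [N paper]] [VP [V praised] [NP [NP [Det that] [N committee]] [RelC [Rel which] [VP [V believed] [NP [Det that] [AP [Adj angry]] [N window]]]]]]]
The smallest constituent containing 'the paper praised that committee' is the S spanning 'the paper praised that committee which believed that angry window'; no single node in the tree dominates exactly the given words.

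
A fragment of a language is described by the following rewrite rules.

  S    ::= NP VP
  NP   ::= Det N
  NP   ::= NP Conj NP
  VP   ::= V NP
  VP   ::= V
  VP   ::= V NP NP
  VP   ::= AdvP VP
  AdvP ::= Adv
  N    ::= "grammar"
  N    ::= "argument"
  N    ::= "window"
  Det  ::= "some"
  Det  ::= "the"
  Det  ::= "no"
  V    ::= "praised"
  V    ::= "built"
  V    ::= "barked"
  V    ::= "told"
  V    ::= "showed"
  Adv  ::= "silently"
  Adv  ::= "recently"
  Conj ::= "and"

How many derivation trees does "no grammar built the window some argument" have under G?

1

[S [NP [Det no] [N grammar]] [VP [V built] [NP [Det the] [N window]] [NP [Det some] [N argument]]]]
No rule offers an alternative attachment or grouping for any span, so this is the only derivation.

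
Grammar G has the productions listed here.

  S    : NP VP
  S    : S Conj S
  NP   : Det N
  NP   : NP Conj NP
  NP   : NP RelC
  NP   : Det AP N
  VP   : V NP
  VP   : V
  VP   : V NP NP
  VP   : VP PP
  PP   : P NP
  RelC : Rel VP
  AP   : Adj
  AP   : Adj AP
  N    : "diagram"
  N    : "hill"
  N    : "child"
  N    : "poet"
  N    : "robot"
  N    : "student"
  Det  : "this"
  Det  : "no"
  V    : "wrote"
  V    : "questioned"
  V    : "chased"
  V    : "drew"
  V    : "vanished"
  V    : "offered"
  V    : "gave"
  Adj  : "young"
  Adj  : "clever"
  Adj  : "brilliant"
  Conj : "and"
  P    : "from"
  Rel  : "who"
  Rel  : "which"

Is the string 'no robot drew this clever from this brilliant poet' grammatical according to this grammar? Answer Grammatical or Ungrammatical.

Ungrammatical

An Adj word can never sit immediately before a P word in any string this grammar generates, so the substring 'clever from' rules out a derivation.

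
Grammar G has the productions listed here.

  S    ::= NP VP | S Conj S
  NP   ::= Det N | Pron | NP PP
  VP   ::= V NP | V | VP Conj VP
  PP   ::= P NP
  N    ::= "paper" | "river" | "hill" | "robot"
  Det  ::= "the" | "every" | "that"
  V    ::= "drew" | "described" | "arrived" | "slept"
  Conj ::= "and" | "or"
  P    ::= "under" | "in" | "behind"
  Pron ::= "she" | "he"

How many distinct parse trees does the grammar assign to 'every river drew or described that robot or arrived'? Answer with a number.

The two bracketings:
[S [NP [Det every] [N river]] [VP [VP [V drew]] [Conj or] [VP [VP [V described] [NP [Det that] [N robot]]] [Conj or] [VP [V arrived]]]]]
[S [NP [Det every] [N river]] [VP [VP [VP [V drew]] [Conj or] [VP [V described] [NP [Det that] [N robot]]]] [Conj or] [VP [V arrived]]]]
The trees differ in how a recursive rule is bracketed over the same span.

2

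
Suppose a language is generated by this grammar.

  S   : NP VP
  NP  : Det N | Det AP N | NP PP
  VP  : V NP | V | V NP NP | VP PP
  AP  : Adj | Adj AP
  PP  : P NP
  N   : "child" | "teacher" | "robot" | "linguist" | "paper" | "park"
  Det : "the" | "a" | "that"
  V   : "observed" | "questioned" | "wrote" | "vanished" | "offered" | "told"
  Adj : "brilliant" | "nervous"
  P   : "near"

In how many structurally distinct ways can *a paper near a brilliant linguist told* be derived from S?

1

[S [NP [NP [Det a] [N paper]] [PP [P near] [NP [Det a] [AP [Adj brilliant]] [N linguist]]]] [VP [V told]]]
No rule offers an alternative attachment or grouping for any span, so this is the only derivation.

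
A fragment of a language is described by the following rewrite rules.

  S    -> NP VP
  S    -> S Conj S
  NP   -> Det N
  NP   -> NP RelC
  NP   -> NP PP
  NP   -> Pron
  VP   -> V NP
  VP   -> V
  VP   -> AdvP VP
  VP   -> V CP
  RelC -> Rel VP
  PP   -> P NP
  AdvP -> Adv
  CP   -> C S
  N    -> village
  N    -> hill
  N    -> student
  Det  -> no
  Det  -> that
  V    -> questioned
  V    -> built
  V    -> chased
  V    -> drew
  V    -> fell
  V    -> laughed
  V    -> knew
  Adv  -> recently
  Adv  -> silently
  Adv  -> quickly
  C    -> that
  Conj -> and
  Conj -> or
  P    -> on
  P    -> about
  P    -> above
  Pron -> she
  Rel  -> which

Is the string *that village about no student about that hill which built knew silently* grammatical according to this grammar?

Ungrammatical

For S → NP VP, every NP-prefix leaves a non-VP remainder: after 'that village' the remainder is not a VP; after 'that village about no student' the remainder is not a VP; after 'that village about no student about that hill' the remainder is not a VP (and 1 more). The alternative S rule S → S Conj S likewise has no satisfying split.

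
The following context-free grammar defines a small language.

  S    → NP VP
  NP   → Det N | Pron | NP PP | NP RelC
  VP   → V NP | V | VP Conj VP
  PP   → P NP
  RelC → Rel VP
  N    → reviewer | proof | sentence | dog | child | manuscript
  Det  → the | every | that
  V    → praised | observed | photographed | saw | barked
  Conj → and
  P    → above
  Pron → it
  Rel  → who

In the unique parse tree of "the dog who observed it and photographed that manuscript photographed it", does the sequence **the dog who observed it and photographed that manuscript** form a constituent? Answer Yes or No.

Yes

[S [NP [NP [Det the] [N dog]] [RelC [Rel who] [VP [VP [V observed] [NP [Pron it]]] [Conj and] [VP [V photographed] [NP [Det that] [N manuscript]]]]]] [VP [V photographed] [NP [Pron it]]]]
The words 'the dog who observed it and photographed that manuscript' are exhaustively dominated by a single NP node (built by NP → NP RelC), so they form a constituent.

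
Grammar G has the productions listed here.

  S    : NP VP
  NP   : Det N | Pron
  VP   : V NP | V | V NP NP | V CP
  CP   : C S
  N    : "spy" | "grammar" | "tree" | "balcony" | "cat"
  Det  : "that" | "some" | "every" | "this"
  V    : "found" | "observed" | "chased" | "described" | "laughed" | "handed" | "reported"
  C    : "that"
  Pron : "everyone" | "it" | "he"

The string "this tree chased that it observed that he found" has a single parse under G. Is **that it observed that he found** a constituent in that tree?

[S [NP [Det this] [N tree]] [VP [V chased] [CP [C that] [S [NP [Pron it]] [VP [V observed] [CP [C that] [S [NP [Pron he]] [VP [V found]]]]]]]]]
The words 'that it observed that he found' are exhaustively dominated by a single CP node (built by CP → C S), so they form a constituent.

Yes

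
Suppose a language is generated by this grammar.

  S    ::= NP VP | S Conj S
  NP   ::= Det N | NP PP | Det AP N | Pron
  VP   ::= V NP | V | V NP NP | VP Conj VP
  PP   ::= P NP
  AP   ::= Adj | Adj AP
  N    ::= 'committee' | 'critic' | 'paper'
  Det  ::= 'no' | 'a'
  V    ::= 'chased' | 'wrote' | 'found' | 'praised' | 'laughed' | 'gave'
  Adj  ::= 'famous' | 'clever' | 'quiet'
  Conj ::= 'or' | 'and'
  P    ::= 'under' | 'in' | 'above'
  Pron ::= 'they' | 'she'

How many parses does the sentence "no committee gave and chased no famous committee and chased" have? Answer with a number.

2

The two bracketings:
[S [NP [Det no] [N committee]] [VP [VP [V gave]] [Conj and] [VP [VP [V chased] [NP [Det no] [AP [Adj famous]] [N committee]]] [Conj and] [VP [V chased]]]]]
[S [NP [Det no] [N committee]] [VP [VP [VP [V gave]] [Conj and] [VP [V chased] [NP [Det no] [AP [Adj famous]] [N committee]]]] [Conj and] [VP [V chased]]]]
The trees differ in how a recursive rule is bracketed over the same span.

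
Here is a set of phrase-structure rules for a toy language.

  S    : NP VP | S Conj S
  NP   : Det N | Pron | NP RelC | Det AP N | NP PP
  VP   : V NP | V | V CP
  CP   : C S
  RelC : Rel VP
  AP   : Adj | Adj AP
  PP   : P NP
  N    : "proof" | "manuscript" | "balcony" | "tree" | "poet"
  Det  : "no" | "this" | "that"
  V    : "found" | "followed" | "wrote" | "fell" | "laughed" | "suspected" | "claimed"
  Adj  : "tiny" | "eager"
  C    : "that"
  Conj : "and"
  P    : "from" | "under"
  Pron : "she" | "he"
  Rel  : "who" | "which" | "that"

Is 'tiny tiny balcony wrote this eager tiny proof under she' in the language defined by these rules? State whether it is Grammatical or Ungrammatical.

Ungrammatical

For S → NP VP, no prefix of the string parses as an NP. The alternative S rule S → S Conj S likewise has no satisfying split.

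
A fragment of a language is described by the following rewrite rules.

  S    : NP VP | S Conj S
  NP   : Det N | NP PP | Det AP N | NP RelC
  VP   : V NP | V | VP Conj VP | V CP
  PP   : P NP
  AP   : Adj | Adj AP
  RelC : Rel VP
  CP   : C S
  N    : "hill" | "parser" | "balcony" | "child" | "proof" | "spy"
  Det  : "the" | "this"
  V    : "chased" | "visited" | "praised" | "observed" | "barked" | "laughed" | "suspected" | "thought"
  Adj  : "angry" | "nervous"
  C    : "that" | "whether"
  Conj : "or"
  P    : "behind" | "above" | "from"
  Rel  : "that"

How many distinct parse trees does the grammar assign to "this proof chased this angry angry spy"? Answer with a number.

[S [NP [Det this] [N proof]] [VP [V chased] [NP [Det this] [AP [Adj angry] [AP [Adj angry]]] [N spy]]]]
No rule offers an alternative attachment or grouping for any span, so this is the only derivation.

1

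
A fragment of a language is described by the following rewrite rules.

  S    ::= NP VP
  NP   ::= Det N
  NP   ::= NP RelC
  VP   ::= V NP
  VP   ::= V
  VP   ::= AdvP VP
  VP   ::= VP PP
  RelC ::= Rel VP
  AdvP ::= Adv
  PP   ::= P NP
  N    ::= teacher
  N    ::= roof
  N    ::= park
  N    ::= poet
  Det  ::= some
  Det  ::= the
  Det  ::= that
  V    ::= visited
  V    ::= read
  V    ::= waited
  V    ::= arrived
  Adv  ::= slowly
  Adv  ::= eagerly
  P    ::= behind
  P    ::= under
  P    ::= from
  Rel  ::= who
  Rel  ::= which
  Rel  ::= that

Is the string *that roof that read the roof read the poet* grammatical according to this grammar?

Grammatical

S
  NP
    NP
      Det: that
      N: roof
    RelC
      Rel: that
      VP
        V: read
        NP
          Det: the
          N: roof
  VP
    V: read
    NP
      Det: the
      N: poet
The bracketing above is licensed at every node by one of the given productions, with S at the root.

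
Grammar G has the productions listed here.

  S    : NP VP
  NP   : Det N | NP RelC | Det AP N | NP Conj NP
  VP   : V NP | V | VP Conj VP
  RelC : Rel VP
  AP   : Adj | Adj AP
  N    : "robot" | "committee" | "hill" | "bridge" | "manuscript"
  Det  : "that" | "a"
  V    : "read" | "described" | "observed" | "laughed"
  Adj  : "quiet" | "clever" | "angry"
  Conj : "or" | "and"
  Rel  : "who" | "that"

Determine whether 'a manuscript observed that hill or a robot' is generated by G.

S
  NP
    Det: a
    N: manuscript
  VP
    V: observed
    NP
      NP
        Det: that
        N: hill
      Conj: or
      NP
        Det: a
        N: robot
Each bracket corresponds to one application of a listed rule, so the string is derivable from S.

Grammatical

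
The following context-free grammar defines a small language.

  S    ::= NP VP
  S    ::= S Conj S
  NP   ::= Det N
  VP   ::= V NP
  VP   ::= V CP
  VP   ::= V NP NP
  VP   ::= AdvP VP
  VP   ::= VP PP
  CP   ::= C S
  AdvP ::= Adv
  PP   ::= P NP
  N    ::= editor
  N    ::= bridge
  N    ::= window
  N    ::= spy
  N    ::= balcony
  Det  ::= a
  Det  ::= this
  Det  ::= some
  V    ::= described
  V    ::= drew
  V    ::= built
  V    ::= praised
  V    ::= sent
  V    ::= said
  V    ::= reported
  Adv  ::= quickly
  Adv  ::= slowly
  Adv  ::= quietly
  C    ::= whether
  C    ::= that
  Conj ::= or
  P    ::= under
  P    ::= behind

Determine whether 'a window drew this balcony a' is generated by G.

For S → NP VP, the only prefix that parses as NP is 'a window', but the remainder 'drew this balcony a' is not a VP under these rules. The alternative S rule S → S Conj S likewise has no satisfying split.

Ungrammatical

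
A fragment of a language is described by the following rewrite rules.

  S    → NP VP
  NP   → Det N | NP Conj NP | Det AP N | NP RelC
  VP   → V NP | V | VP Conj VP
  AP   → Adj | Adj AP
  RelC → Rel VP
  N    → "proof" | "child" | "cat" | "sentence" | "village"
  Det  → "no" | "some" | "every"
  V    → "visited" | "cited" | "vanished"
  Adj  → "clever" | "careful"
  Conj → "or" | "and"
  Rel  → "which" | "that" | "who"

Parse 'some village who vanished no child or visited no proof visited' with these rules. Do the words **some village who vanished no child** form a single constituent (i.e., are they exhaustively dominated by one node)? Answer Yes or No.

[S [NP [NP [Det some] [N village]] [RelC [Rel who] [VP [VP [V vanished] [NP [Det no] [N child]]] [Conj or] [VP [V visited] [NP [Det no] [N proof]]]]]] [VP [V visited]]]
The smallest constituent containing 'some village who vanished no child' is the NP spanning 'some village who vanished no child or visited no proof'; no single node in the tree dominates exactly the given words.

No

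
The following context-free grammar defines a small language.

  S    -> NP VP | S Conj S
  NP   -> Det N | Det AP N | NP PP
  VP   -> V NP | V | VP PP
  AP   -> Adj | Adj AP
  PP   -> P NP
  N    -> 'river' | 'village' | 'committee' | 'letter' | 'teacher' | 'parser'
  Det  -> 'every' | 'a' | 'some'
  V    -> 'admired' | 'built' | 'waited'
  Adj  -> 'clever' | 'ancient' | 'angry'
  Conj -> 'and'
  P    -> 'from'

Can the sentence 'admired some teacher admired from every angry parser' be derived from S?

For S → NP VP, no prefix of the string parses as an NP. The alternative S rule S → S Conj S likewise has no satisfying split.

Ungrammatical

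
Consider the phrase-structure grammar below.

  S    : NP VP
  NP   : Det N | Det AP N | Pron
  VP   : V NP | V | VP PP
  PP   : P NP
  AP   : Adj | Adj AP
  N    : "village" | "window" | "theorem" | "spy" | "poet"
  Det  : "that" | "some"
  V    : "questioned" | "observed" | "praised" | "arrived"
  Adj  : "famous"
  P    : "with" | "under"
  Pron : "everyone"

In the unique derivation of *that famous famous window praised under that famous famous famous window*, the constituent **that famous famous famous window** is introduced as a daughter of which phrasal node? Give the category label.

[S [NP [Det that] [AP [Adj famous] [AP [Adj famous]]] [N window]] [VP [VP [V praised]] [PP [P under] [NP [Det that] [AP [Adj famous] [AP [Adj famous] [AP [Adj famous]]]] [N window]]]]]
The span 'that famous famous famous window' is the NP node built by NP → Det AP N.
Its mother is the PP built by PP → P NP.

PP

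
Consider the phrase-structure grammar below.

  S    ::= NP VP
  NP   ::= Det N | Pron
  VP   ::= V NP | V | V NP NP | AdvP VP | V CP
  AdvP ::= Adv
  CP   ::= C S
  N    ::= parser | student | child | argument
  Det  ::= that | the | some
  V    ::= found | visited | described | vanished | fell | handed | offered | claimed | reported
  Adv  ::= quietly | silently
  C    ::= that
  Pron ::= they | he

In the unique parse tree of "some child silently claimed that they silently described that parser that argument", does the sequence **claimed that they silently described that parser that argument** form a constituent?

Yes

[S [NP [Det some] [N child]] [VP [AdvP [Adv silently]] [VP [V claimed] [CP [C that] [S [NP [Pron they]] [VP [AdvP [Adv silently]] [VP [V described] [NP [Det that] [N parser]] [NP [Det that] [N argument]]]]]]]]]
The words 'claimed that they silently described that parser that argument' are exhaustively dominated by a single VP node (built by VP → V CP), so they form a constituent.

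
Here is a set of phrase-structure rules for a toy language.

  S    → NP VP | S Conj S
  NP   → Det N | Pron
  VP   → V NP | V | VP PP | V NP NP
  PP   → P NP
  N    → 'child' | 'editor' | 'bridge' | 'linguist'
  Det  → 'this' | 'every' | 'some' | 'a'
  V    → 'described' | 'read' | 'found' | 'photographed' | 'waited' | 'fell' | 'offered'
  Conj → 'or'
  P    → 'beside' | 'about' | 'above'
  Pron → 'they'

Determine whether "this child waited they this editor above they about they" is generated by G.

[S [NP [Det this] [N child]] [VP [VP [VP [V waited] [NP [Pron they]] [NP [Det this] [N editor]]] [PP [P above] [NP [Pron they]]]] [PP [P about] [NP [Pron they]]]]]
Every word is introduced by a lexical rule and the phrasal rules combine the resulting categories into a single S.

Grammatical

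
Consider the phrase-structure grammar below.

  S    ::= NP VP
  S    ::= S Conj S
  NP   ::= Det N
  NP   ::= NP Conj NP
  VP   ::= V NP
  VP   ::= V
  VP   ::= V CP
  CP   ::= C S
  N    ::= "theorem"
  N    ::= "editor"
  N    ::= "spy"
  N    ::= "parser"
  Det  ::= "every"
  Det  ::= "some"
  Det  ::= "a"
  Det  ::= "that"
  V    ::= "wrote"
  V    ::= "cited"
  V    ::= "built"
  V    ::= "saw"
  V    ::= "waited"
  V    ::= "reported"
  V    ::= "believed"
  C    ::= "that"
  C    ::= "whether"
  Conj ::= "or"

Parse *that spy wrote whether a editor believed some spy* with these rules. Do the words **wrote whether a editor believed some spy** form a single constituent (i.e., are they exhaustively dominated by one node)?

Yes

[S [NP [Det that] [N spy]] [VP [V wrote] [CP [C whether] [S [NP [Det a] [N editor]] [VP [V believed] [NP [Det some] [N spy]]]]]]]
The words 'wrote whether a editor believed some spy' are exhaustively dominated by a single VP node (built by VP → V CP), so they form a constituent.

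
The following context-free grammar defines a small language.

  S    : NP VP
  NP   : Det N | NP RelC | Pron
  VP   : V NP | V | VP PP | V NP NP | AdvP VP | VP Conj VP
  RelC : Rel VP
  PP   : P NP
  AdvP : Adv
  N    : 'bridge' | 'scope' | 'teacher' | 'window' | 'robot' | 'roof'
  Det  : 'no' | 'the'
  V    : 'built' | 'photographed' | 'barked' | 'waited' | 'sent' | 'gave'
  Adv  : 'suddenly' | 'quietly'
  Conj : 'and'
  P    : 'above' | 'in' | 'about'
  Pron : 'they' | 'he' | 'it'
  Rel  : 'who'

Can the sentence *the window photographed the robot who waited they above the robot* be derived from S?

Grammatical

S
  NP
    Det: the
    N: window
  VP
    V: photographed
    NP
      NP
        Det: the
        N: robot
      RelC
        Rel: who
        VP
          VP
            V: waited
            NP
              Pron: they
          PP
            P: above
            NP
              Det: the
              N: robot
Each bracket corresponds to one application of a listed rule, so the string is derivable from S.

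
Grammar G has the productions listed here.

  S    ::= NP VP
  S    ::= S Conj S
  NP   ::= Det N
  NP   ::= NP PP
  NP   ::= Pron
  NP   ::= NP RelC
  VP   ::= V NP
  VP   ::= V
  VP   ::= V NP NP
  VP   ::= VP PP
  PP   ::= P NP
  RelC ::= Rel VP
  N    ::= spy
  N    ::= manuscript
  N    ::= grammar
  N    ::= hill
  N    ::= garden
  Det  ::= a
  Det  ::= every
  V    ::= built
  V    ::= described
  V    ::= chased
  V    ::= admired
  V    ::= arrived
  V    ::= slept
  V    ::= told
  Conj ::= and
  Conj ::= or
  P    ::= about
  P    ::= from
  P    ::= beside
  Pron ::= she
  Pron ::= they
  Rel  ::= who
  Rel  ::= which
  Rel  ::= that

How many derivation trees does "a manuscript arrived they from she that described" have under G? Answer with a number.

Two of the 3 distinct bracketings:
[S [NP [Det a] [N manuscript]] [VP [V arrived] [NP [NP [Pron they]] [PP [P from] [NP [NP [Pron she]] [RelC [Rel that] [VP [V described]]]]]]]]
[S [NP [Det a] [N manuscript]] [VP [V arrived] [NP [NP [NP [Pron they]] [PP [P from] [NP [Pron she]]]] [RelC [Rel that] [VP [V described]]]]]]
The trees differ in how a recursive rule is bracketed over the same span.

3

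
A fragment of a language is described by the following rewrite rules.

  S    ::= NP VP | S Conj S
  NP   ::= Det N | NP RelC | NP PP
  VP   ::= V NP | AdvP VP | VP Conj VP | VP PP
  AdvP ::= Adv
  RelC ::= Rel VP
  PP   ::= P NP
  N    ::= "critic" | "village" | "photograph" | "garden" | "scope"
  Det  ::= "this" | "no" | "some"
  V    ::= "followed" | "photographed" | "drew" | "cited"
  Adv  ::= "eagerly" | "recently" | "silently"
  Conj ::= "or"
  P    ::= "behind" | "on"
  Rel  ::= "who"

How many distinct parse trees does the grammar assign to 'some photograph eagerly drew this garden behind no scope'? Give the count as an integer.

Two of the 3 distinct bracketings:
[S [NP [Det some] [N photograph]] [VP [AdvP [Adv eagerly]] [VP [V drew] [NP [NP [Det this] [N garden]] [PP [P behind] [NP [Det no] [N scope]]]]]]]
[S [NP [Det some] [N photograph]] [VP [AdvP [Adv eagerly]] [VP [VP [V drew] [NP [Det this] [N garden]]] [PP [P behind] [NP [Det no] [N scope]]]]]]
The difference turns on whether NP → NP PP is used at the relevant span, versus an alternative expansion of NP.

3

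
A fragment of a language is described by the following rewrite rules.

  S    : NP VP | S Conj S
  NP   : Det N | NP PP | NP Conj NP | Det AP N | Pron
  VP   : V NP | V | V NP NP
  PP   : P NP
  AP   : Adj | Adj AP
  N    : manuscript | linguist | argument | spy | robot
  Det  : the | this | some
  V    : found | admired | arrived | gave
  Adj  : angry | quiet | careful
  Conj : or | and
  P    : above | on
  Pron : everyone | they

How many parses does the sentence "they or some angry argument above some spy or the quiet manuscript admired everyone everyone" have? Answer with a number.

5

Two of the 5 distinct bracketings:
[S [NP [NP [NP [Pron they]] [Conj or] [NP [Det some] [AP [Adj angry]] [N argument]]] [PP [P above] [NP [NP [Det some] [N spy]] [Conj or] [NP [Det the] [AP [Adj quiet]] [N manuscript]]]]] [VP [V admired] [NP [Pron everyone]] [NP [Pron everyone]]]]
[S [NP [NP [Pron they]] [Conj or] [NP [NP [Det some] [AP [Adj angry]] [N argument]] [PP [P above] [NP [NP [Det some] [N spy]] [Conj or] [NP [Det the] [AP [Adj quiet]] [N manuscript]]]]]] [VP [V admired] [NP [Pron everyone]] [NP [Pron everyone]]]]
The trees differ in how a recursive rule is bracketed over the same span.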